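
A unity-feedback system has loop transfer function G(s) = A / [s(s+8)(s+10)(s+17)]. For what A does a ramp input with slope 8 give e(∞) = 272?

G(s) has one factor of s in the denominator, so the system is type 1.
K_v = lim_{s→0} s·G(s) = A / (8·10·17) = (1/1360)·A.
e_ss = 8/K_v = 272 ⇒ K_v = 1/34 ⇒ A = (1/34)/(1/1360) = 40.

40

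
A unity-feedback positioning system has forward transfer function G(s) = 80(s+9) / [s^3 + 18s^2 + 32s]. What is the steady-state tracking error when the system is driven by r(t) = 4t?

8/45

The denominator has no term below 32s — 1 pole at s=0, type 1.
K_v = lim_{s→0} s·G(s) = 80·9 / 32 = 22.5.
e_ss = 4/K_v = 4/22.5 = 8/45.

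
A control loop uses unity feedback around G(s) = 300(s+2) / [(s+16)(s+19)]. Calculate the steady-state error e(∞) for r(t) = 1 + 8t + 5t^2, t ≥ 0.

No free integrators in G(s): this is a type 0 system. By superposition:
  • 1: e_ss = 1/(1+K_p) with K_p=75/38 → 38/113.
  • 8t: a type-0 system cannot track it, e_ss → ∞.
  • 5t^2: a type-0 system cannot track it, e_ss → ∞.
The unbounded component dominates.

infinity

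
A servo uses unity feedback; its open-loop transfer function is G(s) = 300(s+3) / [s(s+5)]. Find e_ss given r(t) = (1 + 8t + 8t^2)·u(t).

infinity

The open loop has one pole at the origin → type 1 system. By superposition:
  • 1: tracked with zero error.
  • 8t: e_ss = 8/K_v with K_v=180 → 2/45.
  • 8t^2: a type-1 system cannot track it, e_ss → ∞.
The unbounded component dominates.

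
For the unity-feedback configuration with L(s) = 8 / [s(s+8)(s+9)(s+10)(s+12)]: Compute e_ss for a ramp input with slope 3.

L(s) has one factor of s in the denominator, so the system is type 1.
K_v = lim_{s→0} s·L(s) = 8 / (8·9·10·12) = 1/1080.
e_ss = 3/K_v = 3/(1/1080) = 3240.

3240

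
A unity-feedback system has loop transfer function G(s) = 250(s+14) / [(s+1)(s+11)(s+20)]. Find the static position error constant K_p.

The open loop has no poles at the origin → type 0 system.
K_p = lim_{s→0} G(s) = 250·14 / (1·11·20) = 175/11.

175/11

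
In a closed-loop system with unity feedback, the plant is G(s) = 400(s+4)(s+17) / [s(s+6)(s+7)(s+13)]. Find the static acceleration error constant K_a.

0

System type = 1 (one pole at s=0).
K_a = lim_{s→0} s^2·G(s) = 0 (the extra factor of s kills the finite limit).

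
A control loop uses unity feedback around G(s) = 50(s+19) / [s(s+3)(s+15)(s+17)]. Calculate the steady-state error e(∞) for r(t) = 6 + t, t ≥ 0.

The open loop has one pole at the origin → type 1 system. Taking each input component in turn:
  • 6: tracked with zero error.
  • t: e_ss = 1/K_v with K_v=190/153 → 153/190.
Total e_ss = 153/190.

153/190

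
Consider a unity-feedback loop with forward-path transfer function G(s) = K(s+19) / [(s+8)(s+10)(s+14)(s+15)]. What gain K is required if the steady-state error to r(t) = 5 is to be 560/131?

150

G(s) has no factors of s in the denominator, so the system is type 0.
K_p = lim_{s→0} G(s) = K·19 / (8·10·14·15) = (19/16800)·K.
e_ss = 5/(1 + K_p) = 560/131 ⇒ 1 + (19/16800)·K = 131/112 ⇒ K = 150.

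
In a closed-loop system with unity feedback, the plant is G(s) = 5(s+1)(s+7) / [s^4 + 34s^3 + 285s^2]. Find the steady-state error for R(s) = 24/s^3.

1368/7

Factoring s^2 from the denominator leaves a polynomial with constant term 285, so the system is type 2.
K_a = lim_{s→0} s^2·G(s) = 5·1·7 / 285 = 7/57.
r(t) = 12t^2 gives R(s) = 24/s^3.
e_ss = 24/K_a = 24/(7/57) = 1368/7.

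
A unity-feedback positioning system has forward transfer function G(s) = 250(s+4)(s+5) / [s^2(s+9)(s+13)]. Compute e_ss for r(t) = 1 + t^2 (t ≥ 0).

Two free integrators in G(s): this is a type 2 system. By superposition:
  • 1: tracked with zero error.
  • t^2: e_ss = 2/K_a with K_a=5000/117 → 0.0468.
Total e_ss = 0.0468.

0.0468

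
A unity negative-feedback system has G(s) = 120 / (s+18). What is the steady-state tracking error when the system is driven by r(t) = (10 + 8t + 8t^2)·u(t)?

infinity

The open loop has no poles at the origin → type 0 system. Taking each input component in turn:
  • 10: e_ss = 10/(1+K_p) with K_p=20/3 → 30/23.
  • 8t: a type-0 system cannot track it, e_ss → ∞.
  • 8t^2: a type-0 system cannot track it, e_ss → ∞.
The unbounded component dominates.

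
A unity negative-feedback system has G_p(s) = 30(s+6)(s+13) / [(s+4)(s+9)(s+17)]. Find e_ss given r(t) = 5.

G_p(s) has no factors of s in the denominator, so the system is type 0.
K_p = lim_{s→0} G_p(s) = 30·6·13 / (4·9·17) = 65/17.
e_ss = 5/(1 + K_p) = 5/(82/17) = 85/82.

85/82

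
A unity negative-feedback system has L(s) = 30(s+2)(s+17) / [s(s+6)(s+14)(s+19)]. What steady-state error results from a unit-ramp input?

L(s) has one factor of s in the denominator, so the system is type 1.
K_v = lim_{s→0} s·L(s) = 30·2·17 / (6·14·19) = 85/133.
e_ss = 1/K_v = 1/(85/133) = 133/85.

133/85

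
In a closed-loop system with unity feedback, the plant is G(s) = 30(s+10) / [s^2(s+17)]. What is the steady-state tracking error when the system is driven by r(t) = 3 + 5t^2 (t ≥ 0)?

17/30

Two free integrators in G(s): this is a type 2 system. Taking each input component in turn:
  • 3: tracked with zero error.
  • 5t^2: e_ss = 10/K_a with K_a=300/17 → 17/30.
Total e_ss = 17/30.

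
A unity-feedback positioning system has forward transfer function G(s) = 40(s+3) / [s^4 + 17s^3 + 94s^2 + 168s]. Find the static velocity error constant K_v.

5/7

Lowest-order denominator term is 168s, so the open loop has 1 pole at the origin → type 1 system.
K_v = lim_{s→0} s·G(s) = 40·3 / 168 = 5/7.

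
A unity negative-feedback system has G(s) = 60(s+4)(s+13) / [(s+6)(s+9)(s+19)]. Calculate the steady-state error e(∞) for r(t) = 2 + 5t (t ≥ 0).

infinity

System type = 0 (no poles at s=0). Taking each input component in turn:
  • 2: e_ss = 2/(1+K_p) with K_p=520/171 → 342/691.
  • 5t: a type-0 system cannot track it, e_ss → ∞.
The unbounded component dominates.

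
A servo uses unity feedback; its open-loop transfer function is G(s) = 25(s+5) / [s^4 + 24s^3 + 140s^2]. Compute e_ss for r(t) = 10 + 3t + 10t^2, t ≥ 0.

22.4

Lowest-order denominator term is 140s^2, so the open loop has 2 poles at the origin → type 2 system. By superposition:
  • 10: tracked with zero error.
  • 3t: tracked with zero error.
  • 10t^2: e_ss = 20/K_a with K_a=25/28 → 22.4.
Total e_ss = 22.4.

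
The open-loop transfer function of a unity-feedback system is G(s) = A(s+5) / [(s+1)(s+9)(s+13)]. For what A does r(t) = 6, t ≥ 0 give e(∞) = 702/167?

The open loop has no poles at the origin → type 0 system.
K_p = lim_{s→0} G(s) = A·5 / (1·9·13) = (5/117)·A.
e_ss = 6/(1 + K_p) = 702/167 ⇒ 1 + (5/117)·A = 167/117 ⇒ A = 10.

10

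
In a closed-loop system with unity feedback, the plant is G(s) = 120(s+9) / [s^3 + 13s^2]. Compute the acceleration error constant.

Lowest-order denominator term is 13s^2, so the open loop has 2 poles at the origin → type 2 system.
K_a = lim_{s→0} s^2·G(s) = 120·9 / 13 = 1080/13.

1080/13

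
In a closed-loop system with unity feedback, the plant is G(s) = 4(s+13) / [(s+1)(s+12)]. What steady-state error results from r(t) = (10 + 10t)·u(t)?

System type = 0 (no poles at s=0). Taking each input component in turn:
  • 10: e_ss = 10/(1+K_p) with K_p=13/3 → 1.875.
  • 10t: a type-0 system cannot track it, e_ss → ∞.
The unbounded component dominates.

infinity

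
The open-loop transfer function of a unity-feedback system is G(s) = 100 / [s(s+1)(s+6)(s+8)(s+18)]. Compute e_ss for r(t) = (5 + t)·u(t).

System type = 1 (one pole at s=0). Taking each input component in turn:
  • 5: tracked with zero error.
  • t: e_ss = 1/K_v with K_v=25/216 → 8.64.
Total e_ss = 8.64.

8.64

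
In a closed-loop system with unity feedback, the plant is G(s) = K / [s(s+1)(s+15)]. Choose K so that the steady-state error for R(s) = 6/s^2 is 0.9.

G(s) has one factor of s in the denominator, so the system is type 1.
K_v = lim_{s→0} s·G(s) = K / (1·15) = (1/15)·K.
e_ss = 6/K_v = 0.9 ⇒ K_v = 20/3 ⇒ K = (20/3)/(1/15) = 100.

100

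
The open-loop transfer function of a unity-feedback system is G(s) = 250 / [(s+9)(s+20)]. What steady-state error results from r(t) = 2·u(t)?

36/43

System type = 0 (no poles at s=0).
K_p = lim_{s→0} G(s) = 250 / (9·20) = 25/18.
e_ss = 2/(1 + K_p) = 2/(43/18) = 36/43.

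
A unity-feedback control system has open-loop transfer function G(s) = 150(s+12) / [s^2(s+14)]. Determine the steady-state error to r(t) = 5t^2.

G(s) has two factors of s in the denominator, so the system is type 2.
K_a = lim_{s→0} s^2·G(s) = 150·12 / (14) = 900/7.
r(t) = 5t^2 gives R(s) = 10/s^3.
e_ss = 10/K_a = 10/(900/7) = 7/90.

7/90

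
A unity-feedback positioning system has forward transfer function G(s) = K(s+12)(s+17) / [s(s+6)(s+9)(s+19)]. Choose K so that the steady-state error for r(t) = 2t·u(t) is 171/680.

40

System type = 1 (one pole at s=0).
K_v = lim_{s→0} s·G(s) = K·12·17 / (6·9·19) = (34/171)·K.
e_ss = 2/K_v = 171/680 ⇒ K_v = 1360/171 ⇒ K = (1360/171)/(34/171) = 40.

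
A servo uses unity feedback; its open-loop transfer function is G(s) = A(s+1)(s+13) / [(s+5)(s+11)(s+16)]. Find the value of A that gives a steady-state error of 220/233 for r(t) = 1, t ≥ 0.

4

The open loop has no poles at the origin → type 0 system.
K_p = lim_{s→0} G(s) = A·1·13 / (5·11·16) = (13/880)·A.
e_ss = 1/(1 + K_p) = 220/233 ⇒ 1 + (13/880)·A = 233/220 ⇒ A = 4.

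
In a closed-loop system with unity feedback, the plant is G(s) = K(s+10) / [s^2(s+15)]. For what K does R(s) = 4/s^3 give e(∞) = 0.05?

G(s) has two factors of s in the denominator, so the system is type 2.
K_a = lim_{s→0} s^2·G(s) = K·10 / (15) = (2/3)·K.
e_ss = 4/K_a = 0.05 ⇒ K_a = 80 ⇒ K = 80/(2/3) = 120.

120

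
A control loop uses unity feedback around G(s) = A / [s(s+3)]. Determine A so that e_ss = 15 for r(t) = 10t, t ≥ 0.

One free integrator in G(s): this is a type 1 system.
K_v = lim_{s→0} s·G(s) = A / (3) = (1/3)·A.
e_ss = 10/K_v = 15 ⇒ K_v = 2/3 ⇒ A = (2/3)/(1/3) = 2.

2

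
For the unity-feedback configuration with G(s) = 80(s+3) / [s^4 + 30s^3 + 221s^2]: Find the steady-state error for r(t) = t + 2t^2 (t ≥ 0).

The denominator has no term below 221s^2 — 2 poles at s=0, type 2. By superposition:
  • t: tracked with zero error.
  • 2t^2: e_ss = 4/K_a with K_a=240/221 → 221/60.
Total e_ss = 221/60.

221/60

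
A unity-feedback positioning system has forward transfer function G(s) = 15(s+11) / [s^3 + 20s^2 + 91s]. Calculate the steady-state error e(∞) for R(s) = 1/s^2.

91/165

Lowest-order denominator term is 91s, so the open loop has 1 pole at the origin → type 1 system.
K_v = lim_{s→0} s·G(s) = 15·11 / 91 = 165/91.
e_ss = 1/K_v = 1/(165/91) = 91/165.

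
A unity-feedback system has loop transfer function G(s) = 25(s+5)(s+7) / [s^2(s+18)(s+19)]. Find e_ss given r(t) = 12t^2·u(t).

Two free integrators in G(s): this is a type 2 system.
K_a = lim_{s→0} s^2·G(s) = 25·5·7 / (18·19) = 875/342.
r(t) = 12t^2 gives R(s) = 24/s^3.
e_ss = 24/K_a = 24/(875/342) = 8208/875.

8208/875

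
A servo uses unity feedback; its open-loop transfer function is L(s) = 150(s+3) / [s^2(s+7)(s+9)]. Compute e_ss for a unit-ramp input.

System type = 2 (two poles at s=0).
K_v = ∞ for a type-2 system; e_ss to a ramp is zero.

0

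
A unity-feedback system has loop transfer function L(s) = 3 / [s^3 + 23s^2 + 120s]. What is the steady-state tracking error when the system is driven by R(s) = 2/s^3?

infinity

The denominator has no term below 120s — 1 pole at s=0, type 1.
For a type-1 system K_a = 0, so e_ss to a parabolic input is unbounded.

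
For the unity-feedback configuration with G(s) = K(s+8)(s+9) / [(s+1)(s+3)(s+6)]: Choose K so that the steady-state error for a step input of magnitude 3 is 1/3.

2

No free integrators in G(s): this is a type 0 system.
K_p = lim_{s→0} G(s) = K·8·9 / (1·3·6) = 4·K.
e_ss = 3/(1 + K_p) = 1/3 ⇒ 1 + 4·K = 9 ⇒ K = 2.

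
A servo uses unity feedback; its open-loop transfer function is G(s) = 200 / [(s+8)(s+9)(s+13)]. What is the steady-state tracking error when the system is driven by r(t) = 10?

G(s) has no factors of s in the denominator, so the system is type 0.
K_p = lim_{s→0} G(s) = 200 / (8·9·13) = 25/117.
e_ss = 10/(1 + K_p) = 10/(142/117) = 585/71.

585/71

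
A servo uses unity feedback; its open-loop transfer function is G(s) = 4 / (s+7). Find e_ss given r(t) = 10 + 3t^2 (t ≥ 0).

G(s) has no factors of s in the denominator, so the system is type 0. Treating each term separately:
  • 10: e_ss = 10/(1+K_p) with K_p=4/7 → 70/11.
  • 3t^2: a type-0 system cannot track it, e_ss → ∞.
The unbounded component dominates.

infinity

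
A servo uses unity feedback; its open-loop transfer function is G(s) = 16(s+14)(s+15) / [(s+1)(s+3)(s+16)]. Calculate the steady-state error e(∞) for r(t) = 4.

4/71

No free integrators in G(s): this is a type 0 system.
K_p = lim_{s→0} G(s) = 16·14·15 / (1·3·16) = 70.
e_ss = 4/(1 + K_p) = 4/71.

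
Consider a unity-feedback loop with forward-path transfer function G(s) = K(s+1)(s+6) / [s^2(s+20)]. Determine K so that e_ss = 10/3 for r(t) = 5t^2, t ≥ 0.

The open loop has two poles at the origin → type 2 system.
K_a = lim_{s→0} s^2·G(s) = K·1·6 / (20) = 0.3·K.
e_ss = 10/K_a = 10/3 ⇒ K_a = 3 ⇒ K = 3/0.3 = 10.

10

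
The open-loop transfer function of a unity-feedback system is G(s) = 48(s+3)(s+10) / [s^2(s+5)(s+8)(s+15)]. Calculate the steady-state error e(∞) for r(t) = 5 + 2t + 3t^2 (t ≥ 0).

The open loop has two poles at the origin → type 2 system. Treating each term separately:
  • 5: tracked with zero error.
  • 2t: tracked with zero error.
  • 3t^2: e_ss = 6/K_a with K_a=2.4 → 2.5.
Total e_ss = 2.5.

2.5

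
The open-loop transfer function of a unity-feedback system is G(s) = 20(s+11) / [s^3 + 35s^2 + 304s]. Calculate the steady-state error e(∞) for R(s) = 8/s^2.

608/55

Lowest-order denominator term is 304s, so the open loop has 1 pole at the origin → type 1 system.
K_v = lim_{s→0} s·G(s) = 20·11 / 304 = 55/76.
e_ss = 8/K_v = 8/(55/76) = 608/55.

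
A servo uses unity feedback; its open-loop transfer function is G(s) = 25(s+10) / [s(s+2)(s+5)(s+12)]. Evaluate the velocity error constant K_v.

One free integrator in G(s): this is a type 1 system.
K_v = lim_{s→0} s·G(s) = 25·10 / (2·5·12) = 25/12.

25/12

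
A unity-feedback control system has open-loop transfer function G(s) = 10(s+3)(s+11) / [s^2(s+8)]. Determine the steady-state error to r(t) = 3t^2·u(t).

The open loop has two poles at the origin → type 2 system.
K_a = lim_{s→0} s^2·G(s) = 10·3·11 / (8) = 41.25.
r(t) = 3t^2 gives R(s) = 6/s^3.
e_ss = 6/K_a = 6/41.25 = 8/55.

8/55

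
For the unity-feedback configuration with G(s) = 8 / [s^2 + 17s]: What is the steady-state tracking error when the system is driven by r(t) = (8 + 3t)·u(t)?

6.375

The denominator has no term below 17s — 1 pole at s=0, type 1. Taking each input component in turn:
  • 8: tracked with zero error.
  • 3t: e_ss = 3/K_v with K_v=8/17 → 6.375.
Total e_ss = 6.375.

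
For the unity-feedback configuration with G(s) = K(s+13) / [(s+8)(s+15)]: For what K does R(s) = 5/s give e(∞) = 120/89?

25

G(s) has no factors of s in the denominator, so the system is type 0.
K_p = lim_{s→0} G(s) = K·13 / (8·15) = (13/120)·K.
e_ss = 5/(1 + K_p) = 120/89 ⇒ 1 + (13/120)·K = 89/24 ⇒ K = 25.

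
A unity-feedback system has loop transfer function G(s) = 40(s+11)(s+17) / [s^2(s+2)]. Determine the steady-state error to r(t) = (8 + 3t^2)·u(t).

Two free integrators in G(s): this is a type 2 system. By superposition:
  • 8: tracked with zero error.
  • 3t^2: e_ss = 6/K_a with K_a=3740 → 3/1870.
Total e_ss = 3/1870.

3/1870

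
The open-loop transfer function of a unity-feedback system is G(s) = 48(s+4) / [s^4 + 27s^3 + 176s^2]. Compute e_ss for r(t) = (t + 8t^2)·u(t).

44/3

Factoring s^2 from the denominator leaves a polynomial with constant term 176, so the system is type 2. Treating each term separately:
  • t: tracked with zero error.
  • 8t^2: e_ss = 16/K_a with K_a=12/11 → 44/3.
Total e_ss = 44/3.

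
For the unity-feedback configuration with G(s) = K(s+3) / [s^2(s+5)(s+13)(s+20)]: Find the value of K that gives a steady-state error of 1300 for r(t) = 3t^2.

The open loop has two poles at the origin → type 2 system.
K_a = lim_{s→0} s^2·G(s) = K·3 / (5·13·20) = (3/1300)·K.
e_ss = 6/K_a = 1300 ⇒ K_a = 3/650 ⇒ K = (3/650)/(3/1300) = 2.

2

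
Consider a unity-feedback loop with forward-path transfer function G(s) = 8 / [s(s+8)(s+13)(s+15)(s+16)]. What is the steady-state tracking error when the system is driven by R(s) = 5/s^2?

The open loop has one pole at the origin → type 1 system.
K_v = lim_{s→0} s·G(s) = 8 / (8·13·15·16) = 1/3120.
e_ss = 5/K_v = 5/(1/3120) = 15600.

15600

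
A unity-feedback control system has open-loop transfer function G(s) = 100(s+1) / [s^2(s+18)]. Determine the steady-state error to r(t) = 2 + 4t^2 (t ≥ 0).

System type = 2 (two poles at s=0). Treating each term separately:
  • 2: tracked with zero error.
  • 4t^2: e_ss = 8/K_a with K_a=50/9 → 1.44.
Total e_ss = 1.44.

1.44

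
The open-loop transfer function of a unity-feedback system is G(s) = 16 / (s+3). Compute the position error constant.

16/3

G(s) has no factors of s in the denominator, so the system is type 0.
K_p = lim_{s→0} G(s) = 16 / (3) = 16/3.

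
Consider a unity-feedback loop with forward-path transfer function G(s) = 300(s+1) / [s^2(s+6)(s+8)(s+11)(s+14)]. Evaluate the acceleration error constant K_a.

System type = 2 (two poles at s=0).
K_a = lim_{s→0} s^2·G(s) = 300·1 / (6·8·11·14) = 25/616.

25/616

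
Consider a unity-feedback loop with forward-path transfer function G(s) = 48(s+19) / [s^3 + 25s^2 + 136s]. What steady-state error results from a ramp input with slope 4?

Lowest-order denominator term is 136s, so the open loop has 1 pole at the origin → type 1 system.
K_v = lim_{s→0} s·G(s) = 48·19 / 136 = 114/17.
e_ss = 4/K_v = 4/(114/17) = 34/57.

34/57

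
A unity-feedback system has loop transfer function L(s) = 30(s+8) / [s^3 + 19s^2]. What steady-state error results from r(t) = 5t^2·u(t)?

19/24

The denominator has no term below 19s^2 — 2 poles at s=0, type 2.
K_a = lim_{s→0} s^2·L(s) = 30·8 / 19 = 240/19.
r(t) = 5t^2 gives R(s) = 10/s^3.
e_ss = 10/K_a = 10/(240/19) = 19/24.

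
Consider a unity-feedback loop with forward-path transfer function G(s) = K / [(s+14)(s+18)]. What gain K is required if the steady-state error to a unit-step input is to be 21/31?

120

The open loop has no poles at the origin → type 0 system.
K_p = lim_{s→0} G(s) = K / (14·18) = (1/252)·K.
e_ss = 1/(1 + K_p) = 21/31 ⇒ 1 + (1/252)·K = 31/21 ⇒ K = 120.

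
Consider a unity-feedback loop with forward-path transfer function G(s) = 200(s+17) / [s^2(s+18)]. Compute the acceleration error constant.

1700/9

The open loop has two poles at the origin → type 2 system.
K_a = lim_{s→0} s^2·G(s) = 200·17 / (18) = 1700/9.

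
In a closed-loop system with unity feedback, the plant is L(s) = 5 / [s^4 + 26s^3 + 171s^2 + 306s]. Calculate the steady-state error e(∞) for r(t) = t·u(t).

61.2

Factoring s from the denominator leaves a polynomial with constant term 306, so the system is type 1.
K_v = lim_{s→0} s·L(s) = 5 / 306 = 5/306.
e_ss = 1/K_v = 1/(5/306) = 61.2.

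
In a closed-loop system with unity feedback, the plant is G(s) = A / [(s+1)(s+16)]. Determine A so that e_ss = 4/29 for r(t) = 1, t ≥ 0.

System type = 0 (no poles at s=0).
K_p = lim_{s→0} G(s) = A / (1·16) = 0.0625·A.
e_ss = 1/(1 + K_p) = 4/29 ⇒ 1 + 0.0625·A = 7.25 ⇒ A = 100.

100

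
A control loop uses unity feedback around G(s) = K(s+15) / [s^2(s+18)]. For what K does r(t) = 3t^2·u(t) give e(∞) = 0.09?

80

System type = 2 (two poles at s=0).
K_a = lim_{s→0} s^2·G(s) = K·15 / (18) = (5/6)·K.
e_ss = 6/K_a = 0.09 ⇒ K_a = 200/3 ⇒ K = (200/3)/(5/6) = 80.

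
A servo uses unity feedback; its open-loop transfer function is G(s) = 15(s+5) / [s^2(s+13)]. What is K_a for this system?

75/13

System type = 2 (two poles at s=0).
K_a = lim_{s→0} s^2·G(s) = 15·5 / (13) = 75/13.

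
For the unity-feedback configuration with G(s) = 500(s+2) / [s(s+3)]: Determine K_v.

The open loop has one pole at the origin → type 1 system.
K_v = lim_{s→0} s·G(s) = 500·2 / (3) = 1000/3.

1000/3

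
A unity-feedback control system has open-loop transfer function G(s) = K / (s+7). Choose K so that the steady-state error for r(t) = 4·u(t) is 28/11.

4

G(s) has no factors of s in the denominator, so the system is type 0.
K_p = lim_{s→0} G(s) = K / (7) = (1/7)·K.
e_ss = 4/(1 + K_p) = 28/11 ⇒ 1 + (1/7)·K = 11/7 ⇒ K = 4.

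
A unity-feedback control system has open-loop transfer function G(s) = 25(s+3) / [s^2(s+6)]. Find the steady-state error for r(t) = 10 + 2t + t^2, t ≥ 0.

0.16

Two free integrators in G(s): this is a type 2 system. Taking each input component in turn:
  • 10: tracked with zero error.
  • 2t: tracked with zero error.
  • t^2: e_ss = 2/K_a with K_a=12.5 → 0.16.
Total e_ss = 0.16.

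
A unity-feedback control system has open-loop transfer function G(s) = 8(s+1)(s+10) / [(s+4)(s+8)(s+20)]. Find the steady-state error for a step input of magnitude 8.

64/9

The open loop has no poles at the origin → type 0 system.
K_p = lim_{s→0} G(s) = 8·1·10 / (4·8·20) = 0.125.
e_ss = 8/(1 + K_p) = 8/1.125 = 64/9.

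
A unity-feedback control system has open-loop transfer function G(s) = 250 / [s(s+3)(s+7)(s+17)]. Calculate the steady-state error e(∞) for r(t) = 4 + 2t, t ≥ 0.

The open loop has one pole at the origin → type 1 system. By superposition:
  • 4: tracked with zero error.
  • 2t: e_ss = 2/K_v with K_v=250/357 → 2.856.
Total e_ss = 2.856.

2.856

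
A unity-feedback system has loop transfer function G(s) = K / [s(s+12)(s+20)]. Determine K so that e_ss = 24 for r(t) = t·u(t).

10

System type = 1 (one pole at s=0).
K_v = lim_{s→0} s·G(s) = K / (12·20) = (1/240)·K.
e_ss = 1/K_v = 24 ⇒ K_v = 1/24 ⇒ K = (1/24)/(1/240) = 10.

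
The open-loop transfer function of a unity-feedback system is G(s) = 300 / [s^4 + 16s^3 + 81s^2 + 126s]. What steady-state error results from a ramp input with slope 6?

Factoring s from the denominator leaves a polynomial with constant term 126, so the system is type 1.
K_v = lim_{s→0} s·G(s) = 300 / 126 = 50/21.
e_ss = 6/K_v = 6/(50/21) = 2.52.

2.52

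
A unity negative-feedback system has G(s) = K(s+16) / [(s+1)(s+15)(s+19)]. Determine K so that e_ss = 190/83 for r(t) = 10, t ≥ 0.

The open loop has no poles at the origin → type 0 system.
K_p = lim_{s→0} G(s) = K·16 / (1·15·19) = (16/285)·K.
e_ss = 10/(1 + K_p) = 190/83 ⇒ 1 + (16/285)·K = 83/19 ⇒ K = 60.

60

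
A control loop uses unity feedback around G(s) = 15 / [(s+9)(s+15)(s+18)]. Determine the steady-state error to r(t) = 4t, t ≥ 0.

infinity

G(s) has no factors of s in the denominator, so the system is type 0.
K_v = lim_{s→0} s·G(s) = 0; the steady-state error to this ramp input grows without bound.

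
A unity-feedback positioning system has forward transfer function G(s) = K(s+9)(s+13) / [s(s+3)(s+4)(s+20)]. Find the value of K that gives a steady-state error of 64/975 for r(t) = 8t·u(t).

System type = 1 (one pole at s=0).
K_v = lim_{s→0} s·G(s) = K·9·13 / (3·4·20) = 0.4875·K.
e_ss = 8/K_v = 64/975 ⇒ K_v = 121.875 ⇒ K = 121.875/0.4875 = 250.

250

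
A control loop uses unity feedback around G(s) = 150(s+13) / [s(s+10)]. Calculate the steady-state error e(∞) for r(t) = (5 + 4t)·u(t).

4/195

One free integrator in G(s): this is a type 1 system. By superposition:
  • 5: tracked with zero error.
  • 4t: e_ss = 4/K_v with K_v=195 → 4/195.
Total e_ss = 4/195.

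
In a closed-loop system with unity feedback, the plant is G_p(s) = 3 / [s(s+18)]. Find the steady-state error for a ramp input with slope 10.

60

G_p(s) has one factor of s in the denominator, so the system is type 1.
K_v = lim_{s→0} s·G_p(s) = 3 / (18) = 1/6.
e_ss = 10/K_v = 10/(1/6) = 60.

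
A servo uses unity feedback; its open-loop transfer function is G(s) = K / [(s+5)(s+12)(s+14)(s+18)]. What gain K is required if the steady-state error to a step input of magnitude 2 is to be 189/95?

80

G(s) has no factors of s in the denominator, so the system is type 0.
K_p = lim_{s→0} G(s) = K / (5·12·14·18) = (1/15120)·K.
e_ss = 2/(1 + K_p) = 189/95 ⇒ 1 + (1/15120)·K = 190/189 ⇒ K = 80.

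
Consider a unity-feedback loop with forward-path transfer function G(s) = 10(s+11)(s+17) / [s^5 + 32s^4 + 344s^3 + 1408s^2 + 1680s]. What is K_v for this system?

187/168

Lowest-order denominator term is 1680s, so the open loop has 1 pole at the origin → type 1 system.
K_v = lim_{s→0} s·G(s) = 10·11·17 / 1680 = 187/168.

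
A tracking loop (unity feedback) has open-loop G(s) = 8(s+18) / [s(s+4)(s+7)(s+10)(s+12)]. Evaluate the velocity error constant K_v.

3/70

The open loop has one pole at the origin → type 1 system.
K_v = lim_{s→0} s·G(s) = 8·18 / (4·7·10·12) = 3/70.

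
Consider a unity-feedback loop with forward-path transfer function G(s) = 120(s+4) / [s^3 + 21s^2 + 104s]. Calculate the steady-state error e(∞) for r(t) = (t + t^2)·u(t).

Lowest-order denominator term is 104s, so the open loop has 1 pole at the origin → type 1 system. By superposition:
  • t: e_ss = 1/K_v with K_v=60/13 → 13/60.
  • t^2: a type-1 system cannot track it, e_ss → ∞.
The unbounded component dominates.

infinity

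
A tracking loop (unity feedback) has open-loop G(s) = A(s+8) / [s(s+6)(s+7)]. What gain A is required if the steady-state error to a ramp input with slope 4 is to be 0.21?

System type = 1 (one pole at s=0).
K_v = lim_{s→0} s·G(s) = A·8 / (6·7) = (4/21)·A.
e_ss = 4/K_v = 0.21 ⇒ K_v = 400/21 ⇒ A = (400/21)/(4/21) = 100.

100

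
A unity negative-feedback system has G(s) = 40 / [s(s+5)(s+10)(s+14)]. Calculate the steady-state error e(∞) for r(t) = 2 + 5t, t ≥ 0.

87.5

One free integrator in G(s): this is a type 1 system. By superposition:
  • 2: tracked with zero error.
  • 5t: e_ss = 5/K_v with K_v=2/35 → 87.5.
Total e_ss = 87.5.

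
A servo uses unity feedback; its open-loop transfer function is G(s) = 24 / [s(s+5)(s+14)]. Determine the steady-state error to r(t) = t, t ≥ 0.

The open loop has one pole at the origin → type 1 system.
K_v = lim_{s→0} s·G(s) = 24 / (5·14) = 12/35.
e_ss = 1/K_v = 1/(12/35) = 35/12.

35/12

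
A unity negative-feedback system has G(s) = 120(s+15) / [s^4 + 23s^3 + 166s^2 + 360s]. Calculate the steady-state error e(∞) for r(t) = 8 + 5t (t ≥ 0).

Factoring s from the denominator leaves a polynomial with constant term 360, so the system is type 1. Taking each input component in turn:
  • 8: tracked with zero error.
  • 5t: e_ss = 5/K_v with K_v=5 → 1.
Total e_ss = 1.

1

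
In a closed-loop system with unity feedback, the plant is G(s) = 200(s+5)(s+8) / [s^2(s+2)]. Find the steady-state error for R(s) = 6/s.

G(s) has two factors of s in the denominator, so the system is type 2.
A type-2 system has K_p = ∞, so it tracks a step input with zero steady-state error.

0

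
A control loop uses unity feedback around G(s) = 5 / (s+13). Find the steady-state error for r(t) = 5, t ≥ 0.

G(s) has no factors of s in the denominator, so the system is type 0.
K_p = lim_{s→0} G(s) = 5 / (13) = 5/13.
e_ss = 5/(1 + K_p) = 5/(18/13) = 65/18.

65/18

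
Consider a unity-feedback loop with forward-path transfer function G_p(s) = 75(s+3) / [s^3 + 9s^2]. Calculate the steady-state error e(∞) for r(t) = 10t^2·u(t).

0.8

Factoring s^2 from the denominator leaves a polynomial with constant term 9, so the system is type 2.
K_a = lim_{s→0} s^2·G_p(s) = 75·3 / 9 = 25.
r(t) = 10t^2 gives R(s) = 20/s^3.
e_ss = 20/K_a = 20/25 = 0.8.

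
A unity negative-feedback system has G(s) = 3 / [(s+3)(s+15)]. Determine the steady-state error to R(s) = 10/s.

System type = 0 (no poles at s=0).
K_p = lim_{s→0} G(s) = 3 / (3·15) = 1/15.
e_ss = 10/(1 + K_p) = 10/(16/15) = 9.375.

9.375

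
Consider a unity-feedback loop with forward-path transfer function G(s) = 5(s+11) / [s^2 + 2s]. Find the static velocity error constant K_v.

27.5

Factoring s from the denominator leaves a polynomial with constant term 2, so the system is type 1.
K_v = lim_{s→0} s·G(s) = 5·11 / 2 = 27.5.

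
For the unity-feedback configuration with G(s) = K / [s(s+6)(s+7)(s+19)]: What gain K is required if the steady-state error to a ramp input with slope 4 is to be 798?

4

G(s) has one factor of s in the denominator, so the system is type 1.
K_v = lim_{s→0} s·G(s) = K / (6·7·19) = (1/798)·K.
e_ss = 4/K_v = 798 ⇒ K_v = 2/399 ⇒ K = (2/399)/(1/798) = 4.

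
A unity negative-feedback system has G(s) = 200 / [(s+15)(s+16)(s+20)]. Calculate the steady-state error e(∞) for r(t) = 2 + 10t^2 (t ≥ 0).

System type = 0 (no poles at s=0). By superposition:
  • 2: e_ss = 2/(1+K_p) with K_p=1/24 → 1.92.
  • 10t^2: a type-0 system cannot track it, e_ss → ∞.
The unbounded component dominates.

infinity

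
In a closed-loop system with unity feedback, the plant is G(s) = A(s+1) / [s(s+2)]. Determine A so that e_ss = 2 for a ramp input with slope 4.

G(s) has one factor of s in the denominator, so the system is type 1.
K_v = lim_{s→0} s·G(s) = A·1 / (2) = 0.5·A.
e_ss = 4/K_v = 2 ⇒ K_v = 2 ⇒ A = 2/0.5 = 4.

4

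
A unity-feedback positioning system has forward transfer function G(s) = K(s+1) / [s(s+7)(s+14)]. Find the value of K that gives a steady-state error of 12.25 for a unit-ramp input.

8

One free integrator in G(s): this is a type 1 system.
K_v = lim_{s→0} s·G(s) = K·1 / (7·14) = (1/98)·K.
e_ss = 1/K_v = 12.25 ⇒ K_v = 4/49 ⇒ K = (4/49)/(1/98) = 8.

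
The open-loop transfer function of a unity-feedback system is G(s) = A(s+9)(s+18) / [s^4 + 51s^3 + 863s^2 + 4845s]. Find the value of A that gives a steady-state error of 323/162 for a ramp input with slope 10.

150

Factoring s from the denominator leaves a polynomial with constant term 4845, so the system is type 1.
K_v = lim_{s→0} s·G(s) = A·9·18 / 4845 = (54/1615)·A.
e_ss = 10/K_v = 323/162 ⇒ K_v = 1620/323 ⇒ A = (1620/323)/(54/1615) = 150.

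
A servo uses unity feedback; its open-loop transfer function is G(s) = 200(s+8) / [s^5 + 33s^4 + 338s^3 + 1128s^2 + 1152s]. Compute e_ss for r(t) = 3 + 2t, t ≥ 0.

The denominator has no term below 1152s — 1 pole at s=0, type 1. By superposition:
  • 3: tracked with zero error.
  • 2t: e_ss = 2/K_v with K_v=25/18 → 1.44.
Total e_ss = 1.44.

1.44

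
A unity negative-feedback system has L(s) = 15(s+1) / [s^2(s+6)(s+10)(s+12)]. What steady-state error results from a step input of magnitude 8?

L(s) has two factors of s in the denominator, so the system is type 2.
K_p = ∞ for a type-2 system; e_ss to a step is zero.

0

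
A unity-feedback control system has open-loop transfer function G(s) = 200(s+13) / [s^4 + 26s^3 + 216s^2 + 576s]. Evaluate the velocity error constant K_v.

The denominator has no term below 576s — 1 pole at s=0, type 1.
K_v = lim_{s→0} s·G(s) = 200·13 / 576 = 325/72.

325/72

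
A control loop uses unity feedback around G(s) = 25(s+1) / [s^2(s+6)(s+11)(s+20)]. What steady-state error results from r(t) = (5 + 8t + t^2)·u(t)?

105.6

G(s) has two factors of s in the denominator, so the system is type 2. Taking each input component in turn:
  • 5: tracked with zero error.
  • 8t: tracked with zero error.
  • t^2: e_ss = 2/K_a with K_a=5/264 → 105.6.
Total e_ss = 105.6.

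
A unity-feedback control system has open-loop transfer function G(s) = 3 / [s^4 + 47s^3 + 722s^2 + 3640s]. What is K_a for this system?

The denominator has no term below 3640s — 1 pole at s=0, type 1.
K_a = lim_{s→0} s^2·G(s) = 0 (the extra factor of s kills the finite limit).

0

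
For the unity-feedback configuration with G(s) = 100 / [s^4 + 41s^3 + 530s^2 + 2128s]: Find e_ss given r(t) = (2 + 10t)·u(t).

212.8

The denominator has no term below 2128s — 1 pole at s=0, type 1. Treating each term separately:
  • 2: tracked with zero error.
  • 10t: e_ss = 10/K_v with K_v=25/532 → 212.8.
Total e_ss = 212.8.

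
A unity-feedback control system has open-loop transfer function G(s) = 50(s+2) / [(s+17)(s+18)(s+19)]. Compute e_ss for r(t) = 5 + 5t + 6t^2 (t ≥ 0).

infinity

G(s) has no factors of s in the denominator, so the system is type 0. Taking each input component in turn:
  • 5: e_ss = 5/(1+K_p) with K_p=50/2907 → 14535/2957.
  • 5t: a type-0 system cannot track it, e_ss → ∞.
  • 6t^2: a type-0 system cannot track it, e_ss → ∞.
The unbounded component dominates.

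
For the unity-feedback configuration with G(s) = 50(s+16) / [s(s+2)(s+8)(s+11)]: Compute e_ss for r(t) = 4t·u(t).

System type = 1 (one pole at s=0).
K_v = lim_{s→0} s·G(s) = 50·16 / (2·8·11) = 50/11.
e_ss = 4/K_v = 4/(50/11) = 0.88.

0.88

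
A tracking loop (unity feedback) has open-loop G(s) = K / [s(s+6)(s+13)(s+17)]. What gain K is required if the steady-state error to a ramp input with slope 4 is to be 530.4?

System type = 1 (one pole at s=0).
K_v = lim_{s→0} s·G(s) = K / (6·13·17) = (1/1326)·K.
e_ss = 4/K_v = 530.4 ⇒ K_v = 5/663 ⇒ K = (5/663)/(1/1326) = 10.

10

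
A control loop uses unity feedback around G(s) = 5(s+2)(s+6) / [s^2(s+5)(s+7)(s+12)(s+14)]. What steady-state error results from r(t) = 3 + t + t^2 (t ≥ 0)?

196

Two free integrators in G(s): this is a type 2 system. Taking each input component in turn:
  • 3: tracked with zero error.
  • t: tracked with zero error.
  • t^2: e_ss = 2/K_a with K_a=1/98 → 196.
Total e_ss = 196.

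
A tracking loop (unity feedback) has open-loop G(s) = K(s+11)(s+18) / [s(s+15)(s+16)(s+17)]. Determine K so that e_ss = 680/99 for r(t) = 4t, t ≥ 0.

12

G(s) has one factor of s in the denominator, so the system is type 1.
K_v = lim_{s→0} s·G(s) = K·11·18 / (15·16·17) = (33/680)·K.
e_ss = 4/K_v = 680/99 ⇒ K_v = 99/170 ⇒ K = (99/170)/(33/680) = 12.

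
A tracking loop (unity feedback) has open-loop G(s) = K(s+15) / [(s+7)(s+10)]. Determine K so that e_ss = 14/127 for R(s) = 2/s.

80

G(s) has no factors of s in the denominator, so the system is type 0.
K_p = lim_{s→0} G(s) = K·15 / (7·10) = (3/14)·K.
e_ss = 2/(1 + K_p) = 14/127 ⇒ 1 + (3/14)·K = 127/7 ⇒ K = 80.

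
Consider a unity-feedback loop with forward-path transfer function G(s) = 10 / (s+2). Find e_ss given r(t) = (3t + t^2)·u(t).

G(s) has no factors of s in the denominator, so the system is type 0. Treating each term separately:
  • 3t: a type-0 system cannot track it, e_ss → ∞.
  • t^2: a type-0 system cannot track it, e_ss → ∞.
The unbounded component dominates.

infinity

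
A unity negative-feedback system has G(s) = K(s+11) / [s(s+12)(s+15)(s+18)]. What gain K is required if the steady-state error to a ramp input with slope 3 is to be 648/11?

15

System type = 1 (one pole at s=0).
K_v = lim_{s→0} s·G(s) = K·11 / (12·15·18) = (11/3240)·K.
e_ss = 3/K_v = 648/11 ⇒ K_v = 11/216 ⇒ K = (11/216)/(11/3240) = 15.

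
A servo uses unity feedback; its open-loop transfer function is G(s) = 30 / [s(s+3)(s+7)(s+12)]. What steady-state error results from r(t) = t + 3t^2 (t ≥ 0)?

infinity

G(s) has one factor of s in the denominator, so the system is type 1. Taking each input component in turn:
  • t: e_ss = 1/K_v with K_v=5/42 → 8.4.
  • 3t^2: a type-1 system cannot track it, e_ss → ∞.
The unbounded component dominates.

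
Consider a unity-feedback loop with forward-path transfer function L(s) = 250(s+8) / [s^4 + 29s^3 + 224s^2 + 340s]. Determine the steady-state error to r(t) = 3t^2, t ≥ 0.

The denominator has no term below 340s — 1 pole at s=0, type 1.
K_a = lim_{s→0} s^2·L(s) = 0; the steady-state error to this parabolic input grows without bound.

infinity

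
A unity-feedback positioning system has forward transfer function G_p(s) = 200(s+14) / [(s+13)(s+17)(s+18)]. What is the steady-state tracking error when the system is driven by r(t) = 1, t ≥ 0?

1989/3389

System type = 0 (no poles at s=0).
K_p = lim_{s→0} G_p(s) = 200·14 / (13·17·18) = 1400/1989.
e_ss = 1/(1 + K_p) = 1/(3389/1989) = 1989/3389.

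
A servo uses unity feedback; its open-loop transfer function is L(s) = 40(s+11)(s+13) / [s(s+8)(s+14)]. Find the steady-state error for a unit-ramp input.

14/715

One free integrator in L(s): this is a type 1 system.
K_v = lim_{s→0} s·L(s) = 40·11·13 / (8·14) = 715/14.
e_ss = 1/K_v = 1/(715/14) = 14/715.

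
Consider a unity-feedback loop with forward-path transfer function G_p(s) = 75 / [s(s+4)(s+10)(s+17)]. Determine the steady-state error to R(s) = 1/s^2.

136/15

System type = 1 (one pole at s=0).
K_v = lim_{s→0} s·G_p(s) = 75 / (4·10·17) = 15/136.
e_ss = 1/K_v = 1/(15/136) = 136/15.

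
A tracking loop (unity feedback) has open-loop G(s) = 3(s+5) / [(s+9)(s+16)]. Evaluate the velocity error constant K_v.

0

The open loop has no poles at the origin → type 0 system.
K_v = lim_{s→0} s·G(s) = 0 (the extra factor of s kills the finite limit).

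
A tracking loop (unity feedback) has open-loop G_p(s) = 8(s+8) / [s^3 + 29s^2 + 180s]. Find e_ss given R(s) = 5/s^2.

14.0625

The denominator has no term below 180s — 1 pole at s=0, type 1.
K_v = lim_{s→0} s·G_p(s) = 8·8 / 180 = 16/45.
e_ss = 5/K_v = 5/(16/45) = 14.0625.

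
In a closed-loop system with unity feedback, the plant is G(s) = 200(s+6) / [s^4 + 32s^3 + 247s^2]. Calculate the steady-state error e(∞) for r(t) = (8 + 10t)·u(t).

Factoring s^2 from the denominator leaves a polynomial with constant term 247, so the system is type 2. Taking each input component in turn:
  • 8: tracked with zero error.
  • 10t: tracked with zero error.
Total e_ss = 0.

0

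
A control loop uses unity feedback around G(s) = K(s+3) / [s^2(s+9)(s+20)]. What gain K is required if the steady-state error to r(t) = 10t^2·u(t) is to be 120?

10

Two free integrators in G(s): this is a type 2 system.
K_a = lim_{s→0} s^2·G(s) = K·3 / (9·20) = (1/60)·K.
e_ss = 20/K_a = 120 ⇒ K_a = 1/6 ⇒ K = (1/6)/(1/60) = 10.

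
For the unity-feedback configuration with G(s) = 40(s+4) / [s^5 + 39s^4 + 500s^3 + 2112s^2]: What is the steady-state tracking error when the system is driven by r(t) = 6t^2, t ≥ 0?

The denominator has no term below 2112s^2 — 2 poles at s=0, type 2.
K_a = lim_{s→0} s^2·G(s) = 40·4 / 2112 = 5/66.
r(t) = 6t^2 gives R(s) = 12/s^3.
e_ss = 12/K_a = 12/(5/66) = 158.4.

158.4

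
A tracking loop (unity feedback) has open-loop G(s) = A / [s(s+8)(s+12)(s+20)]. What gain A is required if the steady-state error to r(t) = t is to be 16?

120

One free integrator in G(s): this is a type 1 system.
K_v = lim_{s→0} s·G(s) = A / (8·12·20) = (1/1920)·A.
e_ss = 1/K_v = 16 ⇒ K_v = 0.0625 ⇒ A = 0.0625/(1/1920) = 120.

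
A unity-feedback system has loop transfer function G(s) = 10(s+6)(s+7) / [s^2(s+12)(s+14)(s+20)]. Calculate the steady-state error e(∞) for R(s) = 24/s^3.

192

The open loop has two poles at the origin → type 2 system.
K_a = lim_{s→0} s^2·G(s) = 10·6·7 / (12·14·20) = 0.125.
r(t) = 12t^2 gives R(s) = 24/s^3.
e_ss = 24/K_a = 24/0.125 = 192.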